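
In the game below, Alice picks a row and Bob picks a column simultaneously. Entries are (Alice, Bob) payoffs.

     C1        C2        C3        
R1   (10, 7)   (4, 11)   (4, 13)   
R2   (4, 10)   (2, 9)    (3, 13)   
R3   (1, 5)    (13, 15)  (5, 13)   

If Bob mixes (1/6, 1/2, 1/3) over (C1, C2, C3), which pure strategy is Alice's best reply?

R3

Alice's best reply maximizes expected payoff against the mix.
R1: (1/6)·10 + (1/2)·4 + (1/3)·4 = 5
R2: (1/6)·4 + (1/2)·2 + (1/3)·3 = 8/3
R3: (1/6)·1 + (1/2)·13 + (1/3)·5 = 25/3
Highest expected payoff is 25/3, from R3.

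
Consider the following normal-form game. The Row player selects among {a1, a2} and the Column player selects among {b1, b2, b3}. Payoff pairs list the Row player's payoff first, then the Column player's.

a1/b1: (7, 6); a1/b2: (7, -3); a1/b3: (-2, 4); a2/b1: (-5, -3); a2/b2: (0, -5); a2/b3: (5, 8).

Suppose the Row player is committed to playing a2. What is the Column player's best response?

b3

With the Row player fixed at a2, the Column player's payoffs are: b1 → -3, b2 → -5, b3 → 8.
The maximum is 8, achieved by b3.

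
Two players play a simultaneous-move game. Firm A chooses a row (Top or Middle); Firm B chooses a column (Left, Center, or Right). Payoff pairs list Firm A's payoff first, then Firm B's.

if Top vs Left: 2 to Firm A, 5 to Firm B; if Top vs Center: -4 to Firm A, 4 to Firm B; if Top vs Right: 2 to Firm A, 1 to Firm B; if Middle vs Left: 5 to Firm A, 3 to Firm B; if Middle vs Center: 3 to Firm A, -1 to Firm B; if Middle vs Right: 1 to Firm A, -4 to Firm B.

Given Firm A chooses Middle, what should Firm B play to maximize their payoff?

Left

With Firm A fixed at Middle, Firm B's payoffs are: Left → 3, Center → -1, Right → -4.
The maximum is 3, achieved by Left.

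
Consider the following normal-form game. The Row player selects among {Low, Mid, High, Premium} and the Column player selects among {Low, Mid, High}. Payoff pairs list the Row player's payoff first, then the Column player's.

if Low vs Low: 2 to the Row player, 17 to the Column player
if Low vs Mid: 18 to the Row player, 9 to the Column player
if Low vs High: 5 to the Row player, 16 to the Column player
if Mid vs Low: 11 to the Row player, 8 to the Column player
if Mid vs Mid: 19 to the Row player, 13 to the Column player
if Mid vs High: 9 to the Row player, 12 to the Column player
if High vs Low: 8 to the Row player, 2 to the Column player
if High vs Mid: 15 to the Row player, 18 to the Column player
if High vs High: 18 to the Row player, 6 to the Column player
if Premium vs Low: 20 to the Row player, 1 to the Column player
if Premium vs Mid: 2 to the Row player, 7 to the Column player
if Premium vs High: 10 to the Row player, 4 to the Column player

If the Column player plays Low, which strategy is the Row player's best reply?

With the Column player fixed at Low, the Row player's payoffs are: Low → 2, Mid → 11, High → 8, Premium → 20.
The maximum is 20, achieved by Premium.

Premium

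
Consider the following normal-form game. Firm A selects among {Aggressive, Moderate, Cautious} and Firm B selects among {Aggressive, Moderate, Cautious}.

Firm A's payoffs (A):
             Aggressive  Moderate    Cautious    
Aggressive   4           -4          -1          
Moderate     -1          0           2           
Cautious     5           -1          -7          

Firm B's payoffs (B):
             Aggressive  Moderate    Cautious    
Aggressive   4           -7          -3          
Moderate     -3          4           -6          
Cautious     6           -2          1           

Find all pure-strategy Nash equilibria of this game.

(Moderate, Moderate) and (Cautious, Aggressive)

Check mutual best responses: a cell is a NE iff neither player can gain by unilaterally deviating.
Firm A's best responses — vs Aggressive: Cautious (payoff 5); vs Moderate: Moderate (payoff 0); vs Cautious: Moderate (payoff 2).
Firm B's best responses — vs Aggressive: Aggressive (payoff 4); vs Moderate: Moderate (payoff 4); vs Cautious: Aggressive (payoff 6).
Mutual best responses occur at (Moderate, Moderate) and (Cautious, Aggressive); at each, neither player gains by switching.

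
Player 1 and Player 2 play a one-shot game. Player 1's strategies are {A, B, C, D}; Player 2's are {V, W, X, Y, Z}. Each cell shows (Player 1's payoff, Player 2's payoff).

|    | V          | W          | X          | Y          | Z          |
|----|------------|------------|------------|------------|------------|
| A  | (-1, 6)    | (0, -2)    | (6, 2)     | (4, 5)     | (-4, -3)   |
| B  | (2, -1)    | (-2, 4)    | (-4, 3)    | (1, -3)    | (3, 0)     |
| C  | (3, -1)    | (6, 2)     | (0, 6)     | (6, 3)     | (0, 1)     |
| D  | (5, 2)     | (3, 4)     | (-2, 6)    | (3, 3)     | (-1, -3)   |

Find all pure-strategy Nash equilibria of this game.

Find each player's best response to every opponent strategy; NE are the intersections.
Player 1's best responses — vs V: D (payoff 5); vs W: C (payoff 6); vs X: A (payoff 6); vs Y: C (payoff 6); vs Z: B (payoff 3).
Player 2's best responses — vs A: V (payoff 6); vs B: W (payoff 4); vs C: X (payoff 6); vs D: X (payoff 6).
No cell has both players best-responding. For instance, Player 1's best reply to V is D, but against D Player 2 prefers X over V.

No pure-strategy Nash equilibrium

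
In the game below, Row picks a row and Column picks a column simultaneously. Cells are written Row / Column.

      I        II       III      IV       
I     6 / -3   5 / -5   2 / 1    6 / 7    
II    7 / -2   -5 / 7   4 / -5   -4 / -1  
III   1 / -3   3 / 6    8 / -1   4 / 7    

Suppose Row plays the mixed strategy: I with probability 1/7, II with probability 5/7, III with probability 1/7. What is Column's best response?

II

Compute Column's expected payoff from each pure strategy against the given mix.
I: (1/7)·(-3) + (5/7)·(-2) + (1/7)·(-3) = -16/7
II: (1/7)·(-5) + (5/7)·7 + (1/7)·6 = 36/7
III: (1/7)·1 + (5/7)·(-5) + (1/7)·(-1) = -25/7
IV: (1/7)·7 + (5/7)·(-1) + (1/7)·7 = 9/7
Highest expected payoff is 36/7, from II.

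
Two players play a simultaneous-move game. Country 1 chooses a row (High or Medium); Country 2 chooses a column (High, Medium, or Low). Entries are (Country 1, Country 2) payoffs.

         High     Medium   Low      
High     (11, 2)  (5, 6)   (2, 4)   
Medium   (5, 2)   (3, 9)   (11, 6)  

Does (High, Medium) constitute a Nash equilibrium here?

Holding Country 2 at Medium: Country 1 gets 5 from High, versus 3 from Medium. No profitable deviation for Country 1.
Holding Country 1 at High: Country 2 gets 6 from Medium, versus 2 from High, 4 from Low. No profitable deviation for Country 2 either.

Yes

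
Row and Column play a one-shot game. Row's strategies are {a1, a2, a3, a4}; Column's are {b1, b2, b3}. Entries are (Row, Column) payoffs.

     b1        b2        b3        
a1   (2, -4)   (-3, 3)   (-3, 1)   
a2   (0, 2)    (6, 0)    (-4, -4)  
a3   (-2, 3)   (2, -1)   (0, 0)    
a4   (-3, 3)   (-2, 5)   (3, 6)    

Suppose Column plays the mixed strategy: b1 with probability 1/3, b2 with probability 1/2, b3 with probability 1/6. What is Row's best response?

Compute Row's expected payoff from each pure strategy against the given mix.
a1: (1/3)·2 + (1/2)·(-3) + (1/6)·(-3) = -4/3
a2: (1/3)·0 + (1/2)·6 + (1/6)·(-4) = 7/3
a3: (1/3)·(-2) + (1/2)·2 + (1/6)·0 = 1/3
a4: (1/3)·(-3) + (1/2)·(-2) + (1/6)·3 = -3/2
Highest expected payoff is 7/3, from a2.

a2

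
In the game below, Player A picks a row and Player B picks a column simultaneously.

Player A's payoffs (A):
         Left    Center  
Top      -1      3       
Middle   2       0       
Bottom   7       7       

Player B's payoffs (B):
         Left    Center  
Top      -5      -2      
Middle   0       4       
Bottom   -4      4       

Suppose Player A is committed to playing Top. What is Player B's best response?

Center

With Player A fixed at Top, Player B's payoffs are: Left → -5, Center → -2.
The maximum is -2, achieved by Center.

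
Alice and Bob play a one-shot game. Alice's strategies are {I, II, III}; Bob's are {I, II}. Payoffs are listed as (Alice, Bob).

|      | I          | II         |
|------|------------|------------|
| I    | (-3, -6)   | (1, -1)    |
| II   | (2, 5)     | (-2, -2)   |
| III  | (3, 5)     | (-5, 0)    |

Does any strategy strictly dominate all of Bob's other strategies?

No strictly dominant strategy

Check whether one of Bob's strategies beats all alternatives regardless of what the opponent does.
I is not dominant: against I, II gives -1 > -6.
II is not dominant: against II, I gives 5 > -2.
No single strategy is best against every opponent action.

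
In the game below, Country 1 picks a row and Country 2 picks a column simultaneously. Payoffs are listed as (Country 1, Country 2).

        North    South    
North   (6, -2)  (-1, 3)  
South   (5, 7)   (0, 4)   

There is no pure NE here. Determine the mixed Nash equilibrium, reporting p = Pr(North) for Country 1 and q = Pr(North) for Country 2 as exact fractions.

p = 3/8, q = 1/2

Each player's mixing probability is pinned down by making the *other* player indifferent.
Country 2 indifferent between North and South: p·(-2) + (1−p)·7 = p·3 + (1−p)·4 ⟹ 7 + (-9)p = 4 + (-1)p ⟹ p = 3/8.
Country 1 indifferent between North and South: q·6 + (1−q)·(-1) = q·5 + (1−q)·0 ⟹ (-1) + 7q = 0 + 5q ⟹ q = 1/2.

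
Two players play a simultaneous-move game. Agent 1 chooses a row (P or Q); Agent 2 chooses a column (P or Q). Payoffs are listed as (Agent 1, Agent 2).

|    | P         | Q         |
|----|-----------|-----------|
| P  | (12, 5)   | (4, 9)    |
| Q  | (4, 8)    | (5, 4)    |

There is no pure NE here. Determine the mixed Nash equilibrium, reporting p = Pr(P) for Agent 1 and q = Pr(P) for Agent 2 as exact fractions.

In a mixed NE each player is indifferent between their pure strategies, so the opponent's mix sets the indifference.
Agent 2 indifferent between P and Q: p·5 + (1−p)·8 = p·9 + (1−p)·4 ⟹ 8 + (-3)p = 4 + 5p ⟹ p = 1/2.
Agent 1 indifferent between P and Q: q·12 + (1−q)·4 = q·4 + (1−q)·5 ⟹ 4 + 8q = 5 + (-1)q ⟹ q = 1/9.

p = 1/2, q = 1/9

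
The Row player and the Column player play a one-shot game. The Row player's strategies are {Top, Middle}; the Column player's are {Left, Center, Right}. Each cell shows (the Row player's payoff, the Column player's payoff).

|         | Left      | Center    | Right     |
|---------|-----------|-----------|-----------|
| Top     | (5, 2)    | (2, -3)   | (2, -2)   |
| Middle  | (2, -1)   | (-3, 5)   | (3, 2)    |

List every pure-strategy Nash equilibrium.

(Top, Left)

Find each player's best response to every opponent strategy; NE are the intersections.
The Row player's best responses — vs Left: Top (payoff 5); vs Center: Top (payoff 2); vs Right: Middle (payoff 3).
The Column player's best responses — vs Top: Left (payoff 2); vs Middle: Center (payoff 5).
The only mutual best response is (Top, Left); neither player gains by switching there.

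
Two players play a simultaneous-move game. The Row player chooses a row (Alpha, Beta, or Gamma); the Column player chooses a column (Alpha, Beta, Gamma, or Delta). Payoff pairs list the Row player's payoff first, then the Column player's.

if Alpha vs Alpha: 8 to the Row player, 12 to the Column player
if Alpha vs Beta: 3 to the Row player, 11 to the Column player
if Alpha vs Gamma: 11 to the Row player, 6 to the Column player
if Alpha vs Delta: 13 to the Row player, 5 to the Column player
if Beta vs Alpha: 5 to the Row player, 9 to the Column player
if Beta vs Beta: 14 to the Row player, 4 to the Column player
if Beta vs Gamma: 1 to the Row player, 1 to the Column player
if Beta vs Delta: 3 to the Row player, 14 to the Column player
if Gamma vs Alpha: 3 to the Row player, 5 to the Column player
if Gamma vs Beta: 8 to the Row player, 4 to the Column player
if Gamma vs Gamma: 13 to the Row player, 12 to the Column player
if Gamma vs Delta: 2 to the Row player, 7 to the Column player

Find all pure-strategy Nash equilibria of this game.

A profile is a Nash equilibrium when each player is best-responding to the other.
The Row player's best responses — vs Alpha: Alpha (payoff 8); vs Beta: Beta (payoff 14); vs Gamma: Gamma (payoff 13); vs Delta: Alpha (payoff 13).
The Column player's best responses — vs Alpha: Alpha (payoff 12); vs Beta: Delta (payoff 14); vs Gamma: Gamma (payoff 12).
Mutual best responses occur at (Alpha, Alpha) and (Gamma, Gamma); at each, neither player gains by switching.

(Alpha, Alpha) and (Gamma, Gamma)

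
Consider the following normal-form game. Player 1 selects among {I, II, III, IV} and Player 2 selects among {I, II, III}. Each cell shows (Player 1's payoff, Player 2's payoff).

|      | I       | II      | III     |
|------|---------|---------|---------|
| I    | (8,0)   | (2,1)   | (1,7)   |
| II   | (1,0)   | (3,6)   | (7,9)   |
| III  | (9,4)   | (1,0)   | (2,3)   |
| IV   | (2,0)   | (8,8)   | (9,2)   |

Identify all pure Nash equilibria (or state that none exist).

(III, I) and (IV, II)

Find each player's best response to every opponent strategy; NE are the intersections.
Player 1's best responses — vs I: III (payoff 9); vs II: IV (payoff 8); vs III: IV (payoff 9).
Player 2's best responses — vs I: III (payoff 7); vs II: III (payoff 9); vs III: I (payoff 4); vs IV: II (payoff 8).
Mutual best responses occur at (III, I) and (IV, II); at each, neither player gains by switching.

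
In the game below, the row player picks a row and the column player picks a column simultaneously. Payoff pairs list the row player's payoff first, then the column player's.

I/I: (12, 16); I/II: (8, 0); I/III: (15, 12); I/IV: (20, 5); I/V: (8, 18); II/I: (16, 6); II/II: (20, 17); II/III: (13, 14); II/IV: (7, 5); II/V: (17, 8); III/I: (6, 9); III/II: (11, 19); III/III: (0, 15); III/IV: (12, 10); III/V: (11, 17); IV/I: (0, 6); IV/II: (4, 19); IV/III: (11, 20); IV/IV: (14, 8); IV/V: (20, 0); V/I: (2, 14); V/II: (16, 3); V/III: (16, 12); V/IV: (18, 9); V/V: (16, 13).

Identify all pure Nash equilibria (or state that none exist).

(II, II)

A profile is a Nash equilibrium when each player is best-responding to the other.
The row player's best responses — vs I: II (payoff 16); vs II: II (payoff 20); vs III: V (payoff 16); vs IV: I (payoff 20); vs V: IV (payoff 20).
The column player's best responses — vs I: V (payoff 18); vs II: II (payoff 17); vs III: II (payoff 19); vs IV: III (payoff 20); vs V: I (payoff 14).
The only mutual best response is (II, II); neither player gains by switching there.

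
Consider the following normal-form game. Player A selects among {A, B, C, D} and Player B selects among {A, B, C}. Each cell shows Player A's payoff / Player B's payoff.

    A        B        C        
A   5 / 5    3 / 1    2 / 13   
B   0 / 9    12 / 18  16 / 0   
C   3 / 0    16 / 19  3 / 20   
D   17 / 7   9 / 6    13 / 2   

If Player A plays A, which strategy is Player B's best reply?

C

With Player A fixed at A, Player B's payoffs are: A → 5, B → 1, C → 13.
The maximum is 13, achieved by C.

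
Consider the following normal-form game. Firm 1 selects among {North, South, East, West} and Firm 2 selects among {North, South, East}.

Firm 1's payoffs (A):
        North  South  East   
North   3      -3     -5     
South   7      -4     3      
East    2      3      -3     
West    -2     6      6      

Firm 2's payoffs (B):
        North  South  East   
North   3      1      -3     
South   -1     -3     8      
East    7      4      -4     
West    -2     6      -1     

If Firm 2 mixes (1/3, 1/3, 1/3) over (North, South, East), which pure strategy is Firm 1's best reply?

Firm 1's best reply maximizes expected payoff against the mix.
North: (1/3)·3 + (1/3)·(-3) + (1/3)·(-5) = -5/3
South: (1/3)·7 + (1/3)·(-4) + (1/3)·3 = 2
East: (1/3)·2 + (1/3)·3 + (1/3)·(-3) = 2/3
West: (1/3)·(-2) + (1/3)·6 + (1/3)·6 = 10/3
Highest expected payoff is 10/3, from West.

West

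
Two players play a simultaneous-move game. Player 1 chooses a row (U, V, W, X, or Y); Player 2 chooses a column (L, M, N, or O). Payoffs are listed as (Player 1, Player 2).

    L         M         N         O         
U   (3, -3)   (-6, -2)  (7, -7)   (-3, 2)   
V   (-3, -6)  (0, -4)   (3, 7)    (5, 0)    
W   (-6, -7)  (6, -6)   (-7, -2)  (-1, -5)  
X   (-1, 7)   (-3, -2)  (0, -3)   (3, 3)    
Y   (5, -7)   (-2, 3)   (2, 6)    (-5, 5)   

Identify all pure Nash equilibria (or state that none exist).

There is no pure-strategy Nash equilibrium

Find each player's best response to every opponent strategy; NE are the intersections.
Player 1's best responses — vs L: Y (payoff 5); vs M: W (payoff 6); vs N: U (payoff 7); vs O: V (payoff 5).
Player 2's best responses — vs U: O (payoff 2); vs V: N (payoff 7); vs W: N (payoff -2); vs X: L (payoff 7); vs Y: N (payoff 6).
No cell has both players best-responding. For instance, Player 1's best reply to O is V, but against V Player 2 prefers N over O.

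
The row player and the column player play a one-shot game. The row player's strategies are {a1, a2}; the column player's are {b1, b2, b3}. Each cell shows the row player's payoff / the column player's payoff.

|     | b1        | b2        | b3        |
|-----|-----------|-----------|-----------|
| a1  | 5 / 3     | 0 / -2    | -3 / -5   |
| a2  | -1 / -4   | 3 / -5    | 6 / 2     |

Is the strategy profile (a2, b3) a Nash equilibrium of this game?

Holding the column player at b3: the row player gets 6 from a2, versus -3 from a1. No profitable deviation for the row player.
Holding the row player at a2: the column player gets 2 from b3, versus -4 from b1, -5 from b2. No profitable deviation for the column player either.

Yes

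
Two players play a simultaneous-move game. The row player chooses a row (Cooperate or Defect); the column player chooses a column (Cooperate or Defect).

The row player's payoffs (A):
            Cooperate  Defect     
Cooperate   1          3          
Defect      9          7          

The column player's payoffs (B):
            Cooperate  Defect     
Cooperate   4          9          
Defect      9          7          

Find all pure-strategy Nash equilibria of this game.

Find each player's best response to every opponent strategy; NE are the intersections.
The row player's best responses — vs Cooperate: Defect (payoff 9); vs Defect: Defect (payoff 7).
The column player's best responses — vs Cooperate: Defect (payoff 9); vs Defect: Cooperate (payoff 9).
The only mutual best response is (Defect, Cooperate); neither player gains by switching there.

(Defect, Cooperate)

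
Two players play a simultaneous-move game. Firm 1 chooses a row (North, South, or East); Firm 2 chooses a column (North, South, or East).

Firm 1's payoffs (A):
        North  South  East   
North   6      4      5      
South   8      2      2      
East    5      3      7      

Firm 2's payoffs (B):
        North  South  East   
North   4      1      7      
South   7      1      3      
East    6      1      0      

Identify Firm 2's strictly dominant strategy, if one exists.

A strategy is strictly dominant if it gives Firm 2 a strictly higher payoff than every other strategy, against every choice by the opponent.
North is not dominant: against North, East gives 7 > 4.
South is not dominant: against North, North gives 4 > 1.
East is not dominant: against South, North gives 7 > 3.
No single strategy is best against every opponent action.

None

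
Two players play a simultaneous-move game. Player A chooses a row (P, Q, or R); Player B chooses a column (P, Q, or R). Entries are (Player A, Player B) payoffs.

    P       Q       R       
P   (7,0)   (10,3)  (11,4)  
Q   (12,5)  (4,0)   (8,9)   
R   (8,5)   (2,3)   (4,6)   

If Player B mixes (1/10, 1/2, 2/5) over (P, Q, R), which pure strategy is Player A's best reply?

Player A's best reply maximizes expected payoff against the mix.
P: (1/10)·7 + (1/2)·10 + (2/5)·11 = 101/10
Q: (1/10)·12 + (1/2)·4 + (2/5)·8 = 32/5
R: (1/10)·8 + (1/2)·2 + (2/5)·4 = 17/5
Highest expected payoff is 101/10, from P.

P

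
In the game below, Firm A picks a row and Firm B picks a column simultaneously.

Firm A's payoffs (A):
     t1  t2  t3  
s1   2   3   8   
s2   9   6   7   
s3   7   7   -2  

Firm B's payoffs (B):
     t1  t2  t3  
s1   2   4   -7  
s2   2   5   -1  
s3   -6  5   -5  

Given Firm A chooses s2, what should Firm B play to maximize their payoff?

t2

With Firm A fixed at s2, Firm B's payoffs are: t1 → 2, t2 → 5, t3 → -1.
The maximum is 5, achieved by t2.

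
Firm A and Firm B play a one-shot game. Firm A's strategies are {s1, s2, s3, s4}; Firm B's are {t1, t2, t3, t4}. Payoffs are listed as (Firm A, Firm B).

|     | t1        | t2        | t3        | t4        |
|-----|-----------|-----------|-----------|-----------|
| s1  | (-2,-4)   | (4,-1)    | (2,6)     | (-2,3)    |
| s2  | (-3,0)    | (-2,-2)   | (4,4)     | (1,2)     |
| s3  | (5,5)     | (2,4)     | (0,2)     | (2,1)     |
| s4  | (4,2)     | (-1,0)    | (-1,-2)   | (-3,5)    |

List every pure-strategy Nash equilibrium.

(s2, t3) and (s3, t1)

Check mutual best responses: a cell is a NE iff neither player can gain by unilaterally deviating.
Firm A's best responses — vs t1: s3 (payoff 5); vs t2: s1 (payoff 4); vs t3: s2 (payoff 4); vs t4: s3 (payoff 2).
Firm B's best responses — vs s1: t3 (payoff 6); vs s2: t3 (payoff 4); vs s3: t1 (payoff 5); vs s4: t4 (payoff 5).
Mutual best responses occur at (s2, t3) and (s3, t1); at each, neither player gains by switching.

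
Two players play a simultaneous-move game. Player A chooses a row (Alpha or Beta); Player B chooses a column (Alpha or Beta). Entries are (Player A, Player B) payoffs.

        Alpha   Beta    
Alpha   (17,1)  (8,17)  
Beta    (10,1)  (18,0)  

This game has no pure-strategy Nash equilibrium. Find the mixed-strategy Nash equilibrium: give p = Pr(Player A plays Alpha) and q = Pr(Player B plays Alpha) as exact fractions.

p = 1/17, q = 10/17

In a mixed NE each player is indifferent between their pure strategies, so the opponent's mix sets the indifference.
Player B indifferent between Alpha and Beta: p·1 + (1−p)·1 = p·17 + (1−p)·0 ⟹ 1 + 0p = 0 + 17p ⟹ p = 1/17.
Player A indifferent between Alpha and Beta: q·17 + (1−q)·8 = q·10 + (1−q)·18 ⟹ 8 + 9q = 18 + (-8)q ⟹ q = 10/17.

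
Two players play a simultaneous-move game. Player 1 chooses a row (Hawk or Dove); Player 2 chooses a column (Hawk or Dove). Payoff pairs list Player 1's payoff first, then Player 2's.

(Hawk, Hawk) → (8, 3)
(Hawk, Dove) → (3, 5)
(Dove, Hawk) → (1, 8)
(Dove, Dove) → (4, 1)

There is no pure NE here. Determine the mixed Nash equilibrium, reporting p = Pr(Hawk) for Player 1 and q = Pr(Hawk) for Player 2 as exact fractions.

Each player's mixing probability is pinned down by making the *other* player indifferent.
Player 2 indifferent between Hawk and Dove: p·3 + (1−p)·8 = p·5 + (1−p)·1 ⟹ 8 + (-5)p = 1 + 4p ⟹ p = 7/9.
Player 1 indifferent between Hawk and Dove: q·8 + (1−q)·3 = q·1 + (1−q)·4 ⟹ 3 + 5q = 4 + (-3)q ⟹ q = 1/8.

p = 7/9, q = 1/8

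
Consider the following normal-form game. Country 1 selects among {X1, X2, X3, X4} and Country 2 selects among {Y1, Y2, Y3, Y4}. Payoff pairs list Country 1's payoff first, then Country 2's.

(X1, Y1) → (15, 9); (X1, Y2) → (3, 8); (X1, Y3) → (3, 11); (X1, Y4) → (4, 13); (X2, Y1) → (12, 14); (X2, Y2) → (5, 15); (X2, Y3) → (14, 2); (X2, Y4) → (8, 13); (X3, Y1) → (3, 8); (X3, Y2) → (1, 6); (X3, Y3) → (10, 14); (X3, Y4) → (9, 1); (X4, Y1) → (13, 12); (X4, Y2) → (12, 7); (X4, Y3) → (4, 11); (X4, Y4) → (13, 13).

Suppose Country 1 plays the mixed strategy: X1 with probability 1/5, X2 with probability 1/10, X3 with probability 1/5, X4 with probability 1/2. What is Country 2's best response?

Y1

Compute Country 2's expected payoff from each pure strategy against the given mix.
Y1: (1/5)·9 + (1/10)·14 + (1/5)·8 + (1/2)·12 = 54/5
Y2: (1/5)·8 + (1/10)·15 + (1/5)·6 + (1/2)·7 = 39/5
Y3: (1/5)·11 + (1/10)·2 + (1/5)·14 + (1/2)·11 = 107/10
Y4: (1/5)·13 + (1/10)·13 + (1/5)·1 + (1/2)·13 = 53/5
Highest expected payoff is 54/5, from Y1.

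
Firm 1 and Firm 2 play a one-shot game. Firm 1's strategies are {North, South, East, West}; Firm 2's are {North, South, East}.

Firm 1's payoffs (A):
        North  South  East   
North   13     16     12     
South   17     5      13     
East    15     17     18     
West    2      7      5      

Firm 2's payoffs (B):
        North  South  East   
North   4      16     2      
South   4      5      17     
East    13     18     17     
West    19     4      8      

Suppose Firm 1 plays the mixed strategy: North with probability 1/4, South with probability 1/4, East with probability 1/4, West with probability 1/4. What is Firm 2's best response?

East

Compute Firm 2's expected payoff from each pure strategy against the given mix.
North: (1/4)·4 + (1/4)·4 + (1/4)·13 + (1/4)·19 = 10
South: (1/4)·16 + (1/4)·5 + (1/4)·18 + (1/4)·4 = 43/4
East: (1/4)·2 + (1/4)·17 + (1/4)·17 + (1/4)·8 = 11
Highest expected payoff is 11, from East.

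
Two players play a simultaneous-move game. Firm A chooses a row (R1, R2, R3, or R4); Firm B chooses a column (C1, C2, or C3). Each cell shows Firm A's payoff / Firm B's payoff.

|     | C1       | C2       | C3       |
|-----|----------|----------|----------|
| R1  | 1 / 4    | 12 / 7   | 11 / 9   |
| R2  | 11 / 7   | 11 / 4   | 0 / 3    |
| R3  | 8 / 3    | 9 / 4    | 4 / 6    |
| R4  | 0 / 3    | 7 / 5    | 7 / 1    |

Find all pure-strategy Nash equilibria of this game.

(R1, C3) and (R2, C1)

Check mutual best responses: a cell is a NE iff neither player can gain by unilaterally deviating.
Firm A's best responses — vs C1: R2 (payoff 11); vs C2: R1 (payoff 12); vs C3: R1 (payoff 11).
Firm B's best responses — vs R1: C3 (payoff 9); vs R2: C1 (payoff 7); vs R3: C3 (payoff 6); vs R4: C2 (payoff 5).
Mutual best responses occur at (R1, C3) and (R2, C1); at each, neither player gains by switching.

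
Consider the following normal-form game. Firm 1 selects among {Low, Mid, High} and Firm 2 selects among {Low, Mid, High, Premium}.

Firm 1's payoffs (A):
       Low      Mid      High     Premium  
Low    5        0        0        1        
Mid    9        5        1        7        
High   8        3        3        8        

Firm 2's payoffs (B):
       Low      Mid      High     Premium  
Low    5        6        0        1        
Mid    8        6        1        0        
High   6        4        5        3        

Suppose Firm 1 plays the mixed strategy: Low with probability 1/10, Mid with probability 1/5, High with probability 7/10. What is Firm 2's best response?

Low

Compute Firm 2's expected payoff from each pure strategy against the given mix.
Low: (1/10)·5 + (1/5)·8 + (7/10)·6 = 63/10
Mid: (1/10)·6 + (1/5)·6 + (7/10)·4 = 23/5
High: (1/10)·0 + (1/5)·1 + (7/10)·5 = 37/10
Premium: (1/10)·1 + (1/5)·0 + (7/10)·3 = 11/5
Highest expected payoff is 63/10, from Low.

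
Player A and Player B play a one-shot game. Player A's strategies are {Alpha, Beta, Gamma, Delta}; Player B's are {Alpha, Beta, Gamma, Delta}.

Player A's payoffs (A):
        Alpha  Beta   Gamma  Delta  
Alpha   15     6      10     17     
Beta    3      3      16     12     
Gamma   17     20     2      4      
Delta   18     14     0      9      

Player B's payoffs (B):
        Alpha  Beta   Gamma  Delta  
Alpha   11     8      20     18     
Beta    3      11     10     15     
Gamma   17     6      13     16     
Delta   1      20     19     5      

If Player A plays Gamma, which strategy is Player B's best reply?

Alpha

With Player A fixed at Gamma, Player B's payoffs are: Alpha → 17, Beta → 6, Gamma → 13, Delta → 16.
The maximum is 17, achieved by Alpha.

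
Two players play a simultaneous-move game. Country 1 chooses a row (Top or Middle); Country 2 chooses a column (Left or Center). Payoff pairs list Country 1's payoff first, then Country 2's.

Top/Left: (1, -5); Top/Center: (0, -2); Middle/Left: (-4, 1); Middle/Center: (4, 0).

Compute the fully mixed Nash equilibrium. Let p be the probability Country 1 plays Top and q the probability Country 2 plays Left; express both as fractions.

Each player's mixing probability is pinned down by making the *other* player indifferent.
Country 2 indifferent between Left and Center: p·(-5) + (1−p)·1 = p·(-2) + (1−p)·0 ⟹ 1 + (-6)p = 0 + (-2)p ⟹ p = 1/4.
Country 1 indifferent between Top and Middle: q·1 + (1−q)·0 = q·(-4) + (1−q)·4 ⟹ 0 + 1q = 4 + (-8)q ⟹ q = 4/9.

p = 1/4, q = 4/9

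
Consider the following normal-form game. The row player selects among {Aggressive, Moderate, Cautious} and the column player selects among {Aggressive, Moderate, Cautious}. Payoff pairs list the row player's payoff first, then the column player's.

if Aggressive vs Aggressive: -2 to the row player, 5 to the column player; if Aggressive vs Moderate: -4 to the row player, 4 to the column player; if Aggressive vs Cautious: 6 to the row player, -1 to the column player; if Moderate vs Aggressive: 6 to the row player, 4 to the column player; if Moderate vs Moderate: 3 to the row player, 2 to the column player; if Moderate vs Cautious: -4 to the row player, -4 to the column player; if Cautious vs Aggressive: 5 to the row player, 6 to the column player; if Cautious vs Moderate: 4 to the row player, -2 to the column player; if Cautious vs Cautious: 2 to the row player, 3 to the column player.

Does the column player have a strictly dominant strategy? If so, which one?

Aggressive

A strategy is strictly dominant if it gives the column player a strictly higher payoff than every other strategy, against every choice by the opponent.
Aggressive strictly dominates: vs Aggressive: 5 > each of {4, -1}; vs Moderate: 4 > each of {2, -4}; vs Cautious: 6 > each of {-2, 3}.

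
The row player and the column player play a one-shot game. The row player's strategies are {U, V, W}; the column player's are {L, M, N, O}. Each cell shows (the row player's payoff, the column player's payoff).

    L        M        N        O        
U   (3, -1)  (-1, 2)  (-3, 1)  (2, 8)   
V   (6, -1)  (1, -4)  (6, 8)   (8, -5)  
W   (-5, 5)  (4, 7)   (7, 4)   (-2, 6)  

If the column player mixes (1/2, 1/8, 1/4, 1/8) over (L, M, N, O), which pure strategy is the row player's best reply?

The row player's best reply maximizes expected payoff against the mix.
U: (1/2)·3 + (1/8)·(-1) + (1/4)·(-3) + (1/8)·2 = 7/8
V: (1/2)·6 + (1/8)·1 + (1/4)·6 + (1/8)·8 = 45/8
W: (1/2)·(-5) + (1/8)·4 + (1/4)·7 + (1/8)·(-2) = -1/2
Highest expected payoff is 45/8, from V.

V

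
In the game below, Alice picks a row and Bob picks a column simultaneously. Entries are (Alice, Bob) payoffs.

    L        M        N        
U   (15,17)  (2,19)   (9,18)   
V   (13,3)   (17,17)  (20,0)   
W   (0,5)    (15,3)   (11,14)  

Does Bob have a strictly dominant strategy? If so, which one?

Check whether one of Bob's strategies beats all alternatives regardless of what the opponent does.
L is not dominant: against U, M gives 19 > 17.
M is not dominant: against W, L gives 5 > 3.
N is not dominant: against U, M gives 19 > 18.
No single strategy is best against every opponent action.

No strictly dominant strategy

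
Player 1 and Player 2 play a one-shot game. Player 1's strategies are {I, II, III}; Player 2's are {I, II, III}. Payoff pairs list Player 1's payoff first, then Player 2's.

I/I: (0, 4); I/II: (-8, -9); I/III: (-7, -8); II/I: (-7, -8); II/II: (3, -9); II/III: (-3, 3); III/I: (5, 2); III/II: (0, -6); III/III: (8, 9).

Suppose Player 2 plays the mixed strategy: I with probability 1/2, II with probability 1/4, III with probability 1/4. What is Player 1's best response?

Player 1's best reply maximizes expected payoff against the mix.
I: (1/2)·0 + (1/4)·(-8) + (1/4)·(-7) = -15/4
II: (1/2)·(-7) + (1/4)·3 + (1/4)·(-3) = -7/2
III: (1/2)·5 + (1/4)·0 + (1/4)·8 = 9/2
Highest expected payoff is 9/2, from III.

III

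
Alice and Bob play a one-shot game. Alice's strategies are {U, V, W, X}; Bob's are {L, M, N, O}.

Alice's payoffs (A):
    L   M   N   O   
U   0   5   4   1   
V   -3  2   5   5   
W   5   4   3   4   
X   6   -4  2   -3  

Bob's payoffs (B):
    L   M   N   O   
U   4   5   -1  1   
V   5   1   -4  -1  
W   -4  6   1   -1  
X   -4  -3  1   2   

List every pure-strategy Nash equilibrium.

A profile is a Nash equilibrium when each player is best-responding to the other.
Alice's best responses — vs L: X (payoff 6); vs M: U (payoff 5); vs N: V (payoff 5); vs O: V (payoff 5).
Bob's best responses — vs U: M (payoff 5); vs V: L (payoff 5); vs W: M (payoff 6); vs X: O (payoff 2).
The only mutual best response is (U, M); neither player gains by switching there.

(U, M)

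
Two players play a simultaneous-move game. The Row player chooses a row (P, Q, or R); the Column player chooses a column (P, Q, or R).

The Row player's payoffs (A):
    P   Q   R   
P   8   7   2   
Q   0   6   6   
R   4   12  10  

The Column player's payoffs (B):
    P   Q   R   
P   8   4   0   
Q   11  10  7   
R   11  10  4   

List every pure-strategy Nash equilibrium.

(P, P)

Check mutual best responses: a cell is a NE iff neither player can gain by unilaterally deviating.
The Row player's best responses — vs P: P (payoff 8); vs Q: R (payoff 12); vs R: R (payoff 10).
The Column player's best responses — vs P: P (payoff 8); vs Q: P (payoff 11); vs R: P (payoff 11).
The only mutual best response is (P, P); neither player gains by switching there.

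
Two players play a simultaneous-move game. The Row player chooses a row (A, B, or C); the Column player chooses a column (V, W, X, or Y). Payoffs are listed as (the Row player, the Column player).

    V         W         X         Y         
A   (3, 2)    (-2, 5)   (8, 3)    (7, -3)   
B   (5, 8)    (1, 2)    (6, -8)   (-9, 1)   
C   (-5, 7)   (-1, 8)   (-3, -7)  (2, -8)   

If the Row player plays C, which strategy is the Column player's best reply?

With the Row player fixed at C, the Column player's payoffs are: V → 7, W → 8, X → -7, Y → -8.
The maximum is 8, achieved by W.

W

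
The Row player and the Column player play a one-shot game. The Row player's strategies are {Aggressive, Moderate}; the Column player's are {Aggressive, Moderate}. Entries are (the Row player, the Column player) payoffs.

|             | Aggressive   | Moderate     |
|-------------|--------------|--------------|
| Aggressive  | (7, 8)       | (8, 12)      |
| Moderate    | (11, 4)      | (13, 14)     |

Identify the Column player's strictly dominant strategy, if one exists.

Check whether one of the Column player's strategies beats all alternatives regardless of what the opponent does.
Moderate strictly dominates: vs Aggressive: 12 > 8; vs Moderate: 14 > 4.

Moderate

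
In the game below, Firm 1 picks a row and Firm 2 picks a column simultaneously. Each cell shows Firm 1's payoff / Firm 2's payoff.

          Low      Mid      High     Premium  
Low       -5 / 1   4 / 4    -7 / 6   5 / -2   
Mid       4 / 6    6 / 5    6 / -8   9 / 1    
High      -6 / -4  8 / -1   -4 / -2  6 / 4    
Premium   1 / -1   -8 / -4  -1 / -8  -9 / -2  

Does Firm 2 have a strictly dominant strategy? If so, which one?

No strictly dominant strategy

A strategy is strictly dominant if it gives Firm 2 a strictly higher payoff than every other strategy, against every choice by the opponent.
Low is not dominant: against Low, Mid gives 4 > 1.
Mid is not dominant: against Low, High gives 6 > 4.
High is not dominant: against Mid, Low gives 6 > -8.
Premium is not dominant: against Low, Low gives 1 > -2.
No single strategy is best against every opponent action.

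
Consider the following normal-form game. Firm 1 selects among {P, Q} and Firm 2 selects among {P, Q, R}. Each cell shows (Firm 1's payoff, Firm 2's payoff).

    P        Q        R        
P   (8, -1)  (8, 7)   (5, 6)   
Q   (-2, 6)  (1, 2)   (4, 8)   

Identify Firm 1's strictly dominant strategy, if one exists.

Check whether one of Firm 1's strategies beats all alternatives regardless of what the opponent does.
P strictly dominates: vs P: 8 > -2; vs Q: 8 > 1; vs R: 5 > 4.

P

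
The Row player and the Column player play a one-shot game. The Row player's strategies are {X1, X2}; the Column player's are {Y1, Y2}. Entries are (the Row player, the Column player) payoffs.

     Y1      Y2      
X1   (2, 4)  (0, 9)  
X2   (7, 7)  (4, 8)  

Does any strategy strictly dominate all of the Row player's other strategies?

Check whether one of the Row player's strategies beats all alternatives regardless of what the opponent does.
X2 strictly dominates: vs Y1: 7 > 2; vs Y2: 4 > 0.

X2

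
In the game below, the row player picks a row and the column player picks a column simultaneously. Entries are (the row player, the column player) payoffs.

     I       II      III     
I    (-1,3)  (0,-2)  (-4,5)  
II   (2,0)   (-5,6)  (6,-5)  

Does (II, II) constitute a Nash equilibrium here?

No

Holding the column player at II: the row player gets -5 from II but could get 0 by switching to I. The row player has a profitable deviation.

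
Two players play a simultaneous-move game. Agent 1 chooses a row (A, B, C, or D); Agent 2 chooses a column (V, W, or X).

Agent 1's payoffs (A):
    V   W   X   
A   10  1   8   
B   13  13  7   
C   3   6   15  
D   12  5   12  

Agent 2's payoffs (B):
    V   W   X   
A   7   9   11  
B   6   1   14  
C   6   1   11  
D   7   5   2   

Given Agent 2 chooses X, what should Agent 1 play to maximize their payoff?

With Agent 2 fixed at X, Agent 1's payoffs are: A → 8, B → 7, C → 15, D → 12.
The maximum is 15, achieved by C.

C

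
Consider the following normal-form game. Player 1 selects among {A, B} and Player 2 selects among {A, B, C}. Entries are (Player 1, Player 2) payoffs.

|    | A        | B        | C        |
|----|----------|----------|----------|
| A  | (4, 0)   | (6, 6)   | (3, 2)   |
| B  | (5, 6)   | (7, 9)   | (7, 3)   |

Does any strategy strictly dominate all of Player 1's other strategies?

A strategy is strictly dominant if it gives Player 1 a strictly higher payoff than every other strategy, against every choice by the opponent.
B strictly dominates: vs A: 5 > 4; vs B: 7 > 6; vs C: 7 > 3.

B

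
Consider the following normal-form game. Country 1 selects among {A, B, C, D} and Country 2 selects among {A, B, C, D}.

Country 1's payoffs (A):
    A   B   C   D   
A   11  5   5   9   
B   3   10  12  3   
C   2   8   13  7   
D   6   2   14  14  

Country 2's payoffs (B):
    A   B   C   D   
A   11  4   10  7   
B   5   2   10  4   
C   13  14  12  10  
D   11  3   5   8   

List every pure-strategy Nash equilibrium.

(A, A)

Find each player's best response to every opponent strategy; NE are the intersections.
Country 1's best responses — vs A: A (payoff 11); vs B: B (payoff 10); vs C: D (payoff 14); vs D: D (payoff 14).
Country 2's best responses — vs A: A (payoff 11); vs B: C (payoff 10); vs C: B (payoff 14); vs D: A (payoff 11).
The only mutual best response is (A, A); neither player gains by switching there.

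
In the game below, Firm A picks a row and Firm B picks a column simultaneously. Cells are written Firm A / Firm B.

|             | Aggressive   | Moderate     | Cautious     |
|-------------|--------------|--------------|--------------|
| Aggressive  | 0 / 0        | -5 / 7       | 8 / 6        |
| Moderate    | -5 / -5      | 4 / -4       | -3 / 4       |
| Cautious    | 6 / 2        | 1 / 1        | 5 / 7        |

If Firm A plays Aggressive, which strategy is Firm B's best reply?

Moderate

With Firm A fixed at Aggressive, Firm B's payoffs are: Aggressive → 0, Moderate → 7, Cautious → 6.
The maximum is 7, achieved by Moderate.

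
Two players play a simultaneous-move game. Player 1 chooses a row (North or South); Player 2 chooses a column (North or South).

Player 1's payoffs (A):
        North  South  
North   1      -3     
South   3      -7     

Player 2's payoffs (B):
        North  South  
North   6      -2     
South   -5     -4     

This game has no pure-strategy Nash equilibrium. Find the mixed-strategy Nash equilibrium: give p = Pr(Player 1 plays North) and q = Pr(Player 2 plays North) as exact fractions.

In a mixed NE each player is indifferent between their pure strategies, so the opponent's mix sets the indifference.
Player 2 indifferent between North and South: p·6 + (1−p)·(-5) = p·(-2) + (1−p)·(-4) ⟹ (-5) + 11p = (-4) + 2p ⟹ p = 1/9.
Player 1 indifferent between North and South: q·1 + (1−q)·(-3) = q·3 + (1−q)·(-7) ⟹ (-3) + 4q = (-7) + 10q ⟹ q = 2/3.

p = 1/9, q = 2/3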